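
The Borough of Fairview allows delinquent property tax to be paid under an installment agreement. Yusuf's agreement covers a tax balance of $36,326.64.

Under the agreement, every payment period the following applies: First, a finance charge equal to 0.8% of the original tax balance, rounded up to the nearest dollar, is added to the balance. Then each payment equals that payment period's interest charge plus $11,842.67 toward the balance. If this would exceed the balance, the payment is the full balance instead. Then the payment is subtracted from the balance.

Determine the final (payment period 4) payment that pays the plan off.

$1,089.63

Payment period 1: $36,326.64 +$291.00 interest = $36,617.64; pay $12,133.67 → $24,483.97
Payment period 2: $24,483.97 +$291.00 interest = $24,774.97; pay $12,133.67 → $12,641.30
Payment period 3: $12,641.30 +$291.00 interest = $12,932.30; pay $12,133.67 → $798.63
Payment period 4: $798.63 +$291.00 interest = $1,089.63; pay $1,089.63 → $0.00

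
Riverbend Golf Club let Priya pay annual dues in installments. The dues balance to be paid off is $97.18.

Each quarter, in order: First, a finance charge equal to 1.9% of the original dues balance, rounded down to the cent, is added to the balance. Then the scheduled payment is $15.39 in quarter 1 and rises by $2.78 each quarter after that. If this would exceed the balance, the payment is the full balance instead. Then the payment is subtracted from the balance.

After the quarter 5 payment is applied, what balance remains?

# | Opening | Interest | Payment | End bal
1 | $97.18 | $1.84 | $15.39 | $83.63
2 | $83.63 | $1.84 | $18.17 | $67.30
3 | $67.30 | $1.84 | $20.95 | $48.19
4 | $48.19 | $1.84 | $23.73 | $26.30
5 | $26.30 | $1.84 | $26.51 | $1.63

$1.63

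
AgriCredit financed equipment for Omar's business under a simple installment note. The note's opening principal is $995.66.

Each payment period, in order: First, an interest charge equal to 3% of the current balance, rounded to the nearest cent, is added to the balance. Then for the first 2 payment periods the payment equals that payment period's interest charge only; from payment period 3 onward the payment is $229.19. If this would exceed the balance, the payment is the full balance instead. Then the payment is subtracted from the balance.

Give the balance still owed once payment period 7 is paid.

$0.00

Payment period 1: $995.66 +$29.87 interest = $1,025.53; pay $29.87 → $995.66
Payment period 2: $995.66 +$29.87 interest = $1,025.53; pay $29.87 → $995.66
Payment period 3: $995.66 +$29.87 interest = $1,025.53; pay $229.19 → $796.34
Payment period 4: $796.34 +$23.89 interest = $820.23; pay $229.19 → $591.04
Payment period 5: $591.04 +$17.73 interest = $608.77; pay $229.19 → $379.58
Payment period 6: $379.58 +$11.39 interest = $390.97; pay $229.19 → $161.78
Payment period 7: $161.78 +$4.85 interest = $166.63; pay $166.63 → $0.00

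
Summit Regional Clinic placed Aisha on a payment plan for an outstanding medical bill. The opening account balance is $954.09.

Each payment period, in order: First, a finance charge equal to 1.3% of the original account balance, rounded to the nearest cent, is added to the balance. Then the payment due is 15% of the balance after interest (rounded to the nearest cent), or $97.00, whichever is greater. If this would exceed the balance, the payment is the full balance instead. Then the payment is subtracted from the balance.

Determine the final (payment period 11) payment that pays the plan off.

$33.25

# | Opening | Interest | Payment | End bal
1 | $954.09 | $12.40 | $144.97 | $821.52
2 | $821.52 | $12.40 | $125.09 | $708.83
3 | $708.83 | $12.40 | $108.18 | $613.05
4 | $613.05 | $12.40 | $97.00 | $528.45
5 | $528.45 | $12.40 | $97.00 | $443.85
6 | $443.85 | $12.40 | $97.00 | $359.25
7 | $359.25 | $12.40 | $97.00 | $274.65
8 | $274.65 | $12.40 | $97.00 | $190.05
9 | $190.05 | $12.40 | $97.00 | $105.45
10 | $105.45 | $12.40 | $97.00 | $20.85
11 | $20.85 | $12.40 | $33.25 | $0.00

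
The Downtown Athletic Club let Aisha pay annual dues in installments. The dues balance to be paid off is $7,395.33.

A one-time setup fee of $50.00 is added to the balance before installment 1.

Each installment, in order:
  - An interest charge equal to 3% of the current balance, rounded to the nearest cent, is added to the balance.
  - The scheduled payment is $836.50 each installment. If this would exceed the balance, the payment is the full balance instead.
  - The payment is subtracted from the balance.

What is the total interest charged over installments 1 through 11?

Installment 1: $7,445.33 +$223.36 interest = $7,668.69; pay $836.50 → $6,832.19
Installment 2: $6,832.19 +$204.97 interest = $7,037.16; pay $836.50 → $6,200.66
Installment 3: $6,200.66 +$186.02 interest = $6,386.68; pay $836.50 → $5,550.18
Installment 4: $5,550.18 +$166.51 interest = $5,716.69; pay $836.50 → $4,880.19
Installment 5: $4,880.19 +$146.41 interest = $5,026.60; pay $836.50 → $4,190.10
Installment 6: $4,190.10 +$125.70 interest = $4,315.80; pay $836.50 → $3,479.30
Installment 7: $3,479.30 +$104.38 interest = $3,583.68; pay $836.50 → $2,747.18
Installment 8: $2,747.18 +$82.42 interest = $2,829.60; pay $836.50 → $1,993.10
Installment 9: $1,993.10 +$59.79 interest = $2,052.89; pay $836.50 → $1,216.39
Installment 10: $1,216.39 +$36.49 interest = $1,252.88; pay $836.50 → $416.38
Installment 11: $416.38 +$12.49 interest = $428.87; pay $428.87 → $0.00
Total interest: $223.36 + $204.97 + $186.02 + $166.51 + $146.41 + $125.70 + $104.38 + $82.42 + $59.79 + $36.49 + $12.49 = $1,348.54

$1,348.54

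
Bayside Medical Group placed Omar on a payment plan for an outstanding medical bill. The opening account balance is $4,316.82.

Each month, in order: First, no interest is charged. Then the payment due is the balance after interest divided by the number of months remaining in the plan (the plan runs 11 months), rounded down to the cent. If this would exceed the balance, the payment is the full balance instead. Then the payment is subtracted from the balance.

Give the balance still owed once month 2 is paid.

$3,531.96

Month 1: $4,316.82 − $392.43 → $3,924.39
Month 2: $3,924.39 − $392.43 → $3,531.96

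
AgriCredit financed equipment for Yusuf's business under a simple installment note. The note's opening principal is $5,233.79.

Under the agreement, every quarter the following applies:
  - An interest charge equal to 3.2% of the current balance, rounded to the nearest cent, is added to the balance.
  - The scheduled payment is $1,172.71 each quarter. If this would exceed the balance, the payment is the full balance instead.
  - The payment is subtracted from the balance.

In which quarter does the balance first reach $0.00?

5

# | Opening | Interest | Payment | End bal
1 | $5,233.79 | $167.48 | $1,172.71 | $4,228.56
2 | $4,228.56 | $135.31 | $1,172.71 | $3,191.16
3 | $3,191.16 | $102.12 | $1,172.71 | $2,120.57
4 | $2,120.57 | $67.86 | $1,172.71 | $1,015.72
5 | $1,015.72 | $32.50 | $1,048.22 | $0.00
Balance reaches $0.00 in quarter 5.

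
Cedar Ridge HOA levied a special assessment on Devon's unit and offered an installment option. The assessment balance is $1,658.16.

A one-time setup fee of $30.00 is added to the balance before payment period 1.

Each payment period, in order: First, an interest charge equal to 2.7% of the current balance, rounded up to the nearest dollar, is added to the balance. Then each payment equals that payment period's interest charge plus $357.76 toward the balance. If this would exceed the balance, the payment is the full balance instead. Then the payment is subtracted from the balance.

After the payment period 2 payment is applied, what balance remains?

Payment period 1: $1,688.16 +$46.00 interest = $1,734.16; pay $403.76 → $1,330.40
Payment period 2: $1,330.40 +$36.00 interest = $1,366.40; pay $393.76 → $972.64

$972.64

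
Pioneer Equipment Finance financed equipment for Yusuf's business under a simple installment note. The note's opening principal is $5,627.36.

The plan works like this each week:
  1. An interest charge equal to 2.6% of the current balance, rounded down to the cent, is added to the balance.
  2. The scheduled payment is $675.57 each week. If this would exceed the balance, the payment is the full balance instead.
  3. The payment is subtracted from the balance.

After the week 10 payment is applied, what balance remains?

$0.00

Week 1: opening $5,627.36; interest $146.31 → $5,773.67; payment $675.57; balance $5,098.10
Week 2: opening $5,098.10; interest $132.55 → $5,230.65; payment $675.57; balance $4,555.08
Week 3: opening $4,555.08; interest $118.43 → $4,673.51; payment $675.57; balance $3,997.94
Week 4: opening $3,997.94; interest $103.94 → $4,101.88; payment $675.57; balance $3,426.31
Week 5: opening $3,426.31; interest $89.08 → $3,515.39; payment $675.57; balance $2,839.82
Week 6: opening $2,839.82; interest $73.83 → $2,913.65; payment $675.57; balance $2,238.08
Week 7: opening $2,238.08; interest $58.19 → $2,296.27; payment $675.57; balance $1,620.70
Week 8: opening $1,620.70; interest $42.13 → $1,662.83; payment $675.57; balance $987.26
Week 9: opening $987.26; interest $25.66 → $1,012.92; payment $675.57; balance $337.35
Week 10: opening $337.35; interest $8.77 → $346.12; payment $346.12; balance $0.00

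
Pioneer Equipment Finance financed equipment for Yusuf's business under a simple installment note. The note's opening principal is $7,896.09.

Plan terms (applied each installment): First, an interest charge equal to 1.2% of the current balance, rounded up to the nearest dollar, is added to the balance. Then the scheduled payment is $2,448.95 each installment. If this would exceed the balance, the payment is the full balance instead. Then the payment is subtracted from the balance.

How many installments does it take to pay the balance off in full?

4

# | Opening | Interest | Payment | End bal
1 | $7,896.09 | $95.00 | $2,448.95 | $5,542.14
2 | $5,542.14 | $67.00 | $2,448.95 | $3,160.19
3 | $3,160.19 | $38.00 | $2,448.95 | $749.24
4 | $749.24 | $9.00 | $758.24 | $0.00
Balance reaches $0.00 in installment 4.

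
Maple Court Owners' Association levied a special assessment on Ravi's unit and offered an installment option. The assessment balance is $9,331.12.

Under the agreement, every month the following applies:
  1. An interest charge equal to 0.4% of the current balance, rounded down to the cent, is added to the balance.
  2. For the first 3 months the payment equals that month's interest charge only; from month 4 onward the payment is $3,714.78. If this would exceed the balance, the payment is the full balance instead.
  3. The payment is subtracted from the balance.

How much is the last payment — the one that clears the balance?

$1,969.33

Month 1: $9,331.12 +$37.32 interest = $9,368.44; pay $37.32 → $9,331.12
Month 2: $9,331.12 +$37.32 interest = $9,368.44; pay $37.32 → $9,331.12
Month 3: $9,331.12 +$37.32 interest = $9,368.44; pay $37.32 → $9,331.12
Month 4: $9,331.12 +$37.32 interest = $9,368.44; pay $3,714.78 → $5,653.66
Month 5: $5,653.66 +$22.61 interest = $5,676.27; pay $3,714.78 → $1,961.49
Month 6: $1,961.49 +$7.84 interest = $1,969.33; pay $1,969.33 → $0.00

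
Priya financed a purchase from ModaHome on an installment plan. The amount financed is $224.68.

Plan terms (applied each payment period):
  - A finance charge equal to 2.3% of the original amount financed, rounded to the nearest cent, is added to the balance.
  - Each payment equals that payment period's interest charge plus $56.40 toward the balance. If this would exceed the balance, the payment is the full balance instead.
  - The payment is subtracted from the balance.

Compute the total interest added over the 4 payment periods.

$20.68

Payment period 1: opening $224.68; interest $5.17 → $229.85; payment $61.57; balance $168.28
Payment period 2: opening $168.28; interest $5.17 → $173.45; payment $61.57; balance $111.88
Payment period 3: opening $111.88; interest $5.17 → $117.05; payment $61.57; balance $55.48
Payment period 4: opening $55.48; interest $5.17 → $60.65; payment $60.65; balance $0.00
Total interest: $5.17 + $5.17 + $5.17 + $5.17 = $20.68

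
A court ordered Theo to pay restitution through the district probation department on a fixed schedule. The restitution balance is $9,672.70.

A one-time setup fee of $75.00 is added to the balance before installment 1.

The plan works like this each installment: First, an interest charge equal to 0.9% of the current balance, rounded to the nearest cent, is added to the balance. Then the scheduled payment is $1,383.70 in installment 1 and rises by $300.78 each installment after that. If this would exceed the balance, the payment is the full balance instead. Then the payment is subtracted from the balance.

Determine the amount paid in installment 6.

Installment 1: opening $9,747.70; interest $87.73 → $9,835.43; payment $1,383.70; balance $8,451.73
Installment 2: opening $8,451.73; interest $76.07 → $8,527.80; payment $1,684.48; balance $6,843.32
Installment 3: opening $6,843.32; interest $61.59 → $6,904.91; payment $1,985.26; balance $4,919.65
Installment 4: opening $4,919.65; interest $44.28 → $4,963.93; payment $2,286.04; balance $2,677.89
Installment 5: opening $2,677.89; interest $24.10 → $2,701.99; payment $2,586.82; balance $115.17
Installment 6: opening $115.17; interest $1.04 → $116.21; payment $116.21; balance $0.00

$116.21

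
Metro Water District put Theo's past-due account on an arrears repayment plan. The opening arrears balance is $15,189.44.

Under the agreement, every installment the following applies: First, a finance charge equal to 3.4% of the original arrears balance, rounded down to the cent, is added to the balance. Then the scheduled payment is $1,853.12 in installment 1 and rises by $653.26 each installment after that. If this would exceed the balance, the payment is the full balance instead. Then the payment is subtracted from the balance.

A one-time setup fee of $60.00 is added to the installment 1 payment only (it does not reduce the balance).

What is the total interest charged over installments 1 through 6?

Installment 1: $15,189.44 +$516.44 interest = $15,705.88; pay $1,853.12 (+ $60.00 fee) → $13,852.76
Installment 2: $13,852.76 +$516.44 interest = $14,369.20; pay $2,506.38 → $11,862.82
Installment 3: $11,862.82 +$516.44 interest = $12,379.26; pay $3,159.64 → $9,219.62
Installment 4: $9,219.62 +$516.44 interest = $9,736.06; pay $3,812.90 → $5,923.16
Installment 5: $5,923.16 +$516.44 interest = $6,439.60; pay $4,466.16 → $1,973.44
Installment 6: $1,973.44 +$516.44 interest = $2,489.88; pay $2,489.88 → $0.00
Total interest: $516.44 + $516.44 + $516.44 + $516.44 + $516.44 + $516.44 = $3,098.64

$3,098.64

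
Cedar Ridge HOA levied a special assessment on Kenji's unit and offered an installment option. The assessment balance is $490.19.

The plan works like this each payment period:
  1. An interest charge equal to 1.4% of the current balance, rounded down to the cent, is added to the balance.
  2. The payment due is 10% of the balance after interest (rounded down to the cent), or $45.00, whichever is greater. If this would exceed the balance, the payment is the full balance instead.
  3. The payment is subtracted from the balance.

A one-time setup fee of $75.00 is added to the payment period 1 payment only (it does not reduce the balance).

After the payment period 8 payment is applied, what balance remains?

$164.10

Payment period 1: $490.19 +$6.86 interest = $497.05; pay $49.70 (+ $75.00 fee) → $447.35
Payment period 2: $447.35 +$6.26 interest = $453.61; pay $45.36 → $408.25
Payment period 3: $408.25 +$5.71 interest = $413.96; pay $45.00 → $368.96
Payment period 4: $368.96 +$5.16 interest = $374.12; pay $45.00 → $329.12
Payment period 5: $329.12 +$4.60 interest = $333.72; pay $45.00 → $288.72
Payment period 6: $288.72 +$4.04 interest = $292.76; pay $45.00 → $247.76
Payment period 7: $247.76 +$3.46 interest = $251.22; pay $45.00 → $206.22
Payment period 8: $206.22 +$2.88 interest = $209.10; pay $45.00 → $164.10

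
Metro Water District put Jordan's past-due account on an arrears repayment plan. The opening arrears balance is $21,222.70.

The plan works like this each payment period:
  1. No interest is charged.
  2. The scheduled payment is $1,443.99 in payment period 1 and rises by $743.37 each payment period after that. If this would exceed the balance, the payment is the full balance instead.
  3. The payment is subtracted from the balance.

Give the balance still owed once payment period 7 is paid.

Payment period 1: opening $21,222.70; payment $1,443.99; balance $19,778.71
Payment period 2: opening $19,778.71; payment $2,187.36; balance $17,591.35
Payment period 3: opening $17,591.35; payment $2,930.73; balance $14,660.62
Payment period 4: opening $14,660.62; payment $3,674.10; balance $10,986.52
Payment period 5: opening $10,986.52; payment $4,417.47; balance $6,569.05
Payment period 6: opening $6,569.05; payment $5,160.84; balance $1,408.21
Payment period 7: opening $1,408.21; payment $1,408.21; balance $0.00

$0.00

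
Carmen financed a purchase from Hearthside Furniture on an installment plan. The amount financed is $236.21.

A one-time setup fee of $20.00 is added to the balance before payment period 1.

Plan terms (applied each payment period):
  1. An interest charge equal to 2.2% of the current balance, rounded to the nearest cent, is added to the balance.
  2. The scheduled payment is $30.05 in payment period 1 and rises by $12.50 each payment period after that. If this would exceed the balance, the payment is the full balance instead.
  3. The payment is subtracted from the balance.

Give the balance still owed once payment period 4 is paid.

Payment period 1: opening $256.21; interest $5.64 → $261.85; payment $30.05; balance $231.80
Payment period 2: opening $231.80; interest $5.10 → $236.90; payment $42.55; balance $194.35
Payment period 3: opening $194.35; interest $4.28 → $198.63; payment $55.05; balance $143.58
Payment period 4: opening $143.58; interest $3.16 → $146.74; payment $67.55; balance $79.19

$79.19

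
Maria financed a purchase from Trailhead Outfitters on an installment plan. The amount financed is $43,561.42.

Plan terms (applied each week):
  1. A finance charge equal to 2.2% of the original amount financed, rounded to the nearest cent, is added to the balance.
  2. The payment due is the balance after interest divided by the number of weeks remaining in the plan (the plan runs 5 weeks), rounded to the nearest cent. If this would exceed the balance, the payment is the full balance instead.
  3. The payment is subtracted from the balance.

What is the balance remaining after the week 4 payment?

$9,942.17

Week 1: $43,561.42 +$958.35 interest = $44,519.77; pay $8,903.95 → $35,615.82
Week 2: $35,615.82 +$958.35 interest = $36,574.17; pay $9,143.54 → $27,430.63
Week 3: $27,430.63 +$958.35 interest = $28,388.98; pay $9,462.99 → $18,925.99
Week 4: $18,925.99 +$958.35 interest = $19,884.34; pay $9,942.17 → $9,942.17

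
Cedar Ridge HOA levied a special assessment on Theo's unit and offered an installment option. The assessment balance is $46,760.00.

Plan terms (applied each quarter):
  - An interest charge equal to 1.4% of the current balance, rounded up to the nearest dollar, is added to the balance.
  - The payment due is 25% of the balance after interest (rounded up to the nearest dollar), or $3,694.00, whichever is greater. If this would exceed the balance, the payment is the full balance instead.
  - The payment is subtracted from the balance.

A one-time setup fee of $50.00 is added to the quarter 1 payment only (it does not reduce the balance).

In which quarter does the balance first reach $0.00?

# | Opening | Interest | Payment | Fee | End bal
1 | $46,760.00 | $655.00 | $11,854.00 | $50.00 | $35,561.00
2 | $35,561.00 | $498.00 | $9,015.00 | — | $27,044.00
3 | $27,044.00 | $379.00 | $6,856.00 | — | $20,567.00
4 | $20,567.00 | $288.00 | $5,214.00 | — | $15,641.00
5 | $15,641.00 | $219.00 | $3,965.00 | — | $11,895.00
6 | $11,895.00 | $167.00 | $3,694.00 | — | $8,368.00
7 | $8,368.00 | $118.00 | $3,694.00 | — | $4,792.00
8 | $4,792.00 | $68.00 | $3,694.00 | — | $1,166.00
9 | $1,166.00 | $17.00 | $1,183.00 | — | $0.00
Balance reaches $0.00 in quarter 9.

9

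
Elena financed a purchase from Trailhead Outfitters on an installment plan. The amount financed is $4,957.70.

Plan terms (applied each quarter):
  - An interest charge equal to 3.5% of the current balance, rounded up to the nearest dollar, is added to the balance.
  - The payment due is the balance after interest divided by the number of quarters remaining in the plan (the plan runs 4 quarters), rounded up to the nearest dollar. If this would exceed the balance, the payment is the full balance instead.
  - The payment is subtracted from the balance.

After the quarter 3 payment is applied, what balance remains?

$1,373.70

Quarter 1: opening $4,957.70; interest $174.00 → $5,131.70; payment $1,283.00; balance $3,848.70
Quarter 2: opening $3,848.70; interest $135.00 → $3,983.70; payment $1,328.00; balance $2,655.70
Quarter 3: opening $2,655.70; interest $93.00 → $2,748.70; payment $1,375.00; balance $1,373.70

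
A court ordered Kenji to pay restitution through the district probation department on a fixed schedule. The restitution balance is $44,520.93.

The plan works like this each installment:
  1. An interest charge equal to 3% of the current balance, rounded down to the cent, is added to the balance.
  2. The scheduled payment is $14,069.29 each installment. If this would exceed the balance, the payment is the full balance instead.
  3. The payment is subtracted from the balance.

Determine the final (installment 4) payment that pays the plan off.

$5,317.30

# | Opening | Interest | Payment | End bal
1 | $44,520.93 | $1,335.62 | $14,069.29 | $31,787.26
2 | $31,787.26 | $953.61 | $14,069.29 | $18,671.58
3 | $18,671.58 | $560.14 | $14,069.29 | $5,162.43
4 | $5,162.43 | $154.87 | $5,317.30 | $0.00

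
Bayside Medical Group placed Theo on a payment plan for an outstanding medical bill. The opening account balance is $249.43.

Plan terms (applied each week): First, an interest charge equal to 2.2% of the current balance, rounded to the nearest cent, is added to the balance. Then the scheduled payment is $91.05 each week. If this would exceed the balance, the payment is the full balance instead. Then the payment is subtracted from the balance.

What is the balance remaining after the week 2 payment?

Week 1: opening $249.43; interest $5.49 → $254.92; payment $91.05; balance $163.87
Week 2: opening $163.87; interest $3.61 → $167.48; payment $91.05; balance $76.43

$76.43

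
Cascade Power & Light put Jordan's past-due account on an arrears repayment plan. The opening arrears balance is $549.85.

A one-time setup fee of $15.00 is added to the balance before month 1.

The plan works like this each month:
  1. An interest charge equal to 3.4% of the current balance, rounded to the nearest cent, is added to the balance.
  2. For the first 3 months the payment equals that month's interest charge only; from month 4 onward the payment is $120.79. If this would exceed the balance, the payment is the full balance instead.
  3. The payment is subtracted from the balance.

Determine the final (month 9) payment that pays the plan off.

Month 1: $564.85 +$19.20 interest = $584.05; pay $19.20 → $564.85
Month 2: $564.85 +$19.20 interest = $584.05; pay $19.20 → $564.85
Month 3: $564.85 +$19.20 interest = $584.05; pay $19.20 → $564.85
Month 4: $564.85 +$19.20 interest = $584.05; pay $120.79 → $463.26
Month 5: $463.26 +$15.75 interest = $479.01; pay $120.79 → $358.22
Month 6: $358.22 +$12.18 interest = $370.40; pay $120.79 → $249.61
Month 7: $249.61 +$8.49 interest = $258.10; pay $120.79 → $137.31
Month 8: $137.31 +$4.67 interest = $141.98; pay $120.79 → $21.19
Month 9: $21.19 +$0.72 interest = $21.91; pay $21.91 → $0.00

$21.91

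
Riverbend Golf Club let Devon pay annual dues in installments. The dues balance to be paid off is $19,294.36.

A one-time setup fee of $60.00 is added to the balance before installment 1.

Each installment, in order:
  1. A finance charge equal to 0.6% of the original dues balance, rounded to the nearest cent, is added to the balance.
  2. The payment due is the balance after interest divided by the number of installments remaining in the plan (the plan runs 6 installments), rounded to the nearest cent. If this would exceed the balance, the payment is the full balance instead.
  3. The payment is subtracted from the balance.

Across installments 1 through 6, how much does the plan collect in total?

Installment 1: opening $19,354.36; interest $115.77 → $19,470.13; payment $3,245.02; balance $16,225.11
Installment 2: opening $16,225.11; interest $115.77 → $16,340.88; payment $3,268.18; balance $13,072.70
Installment 3: opening $13,072.70; interest $115.77 → $13,188.47; payment $3,297.12; balance $9,891.35
Installment 4: opening $9,891.35; interest $115.77 → $10,007.12; payment $3,335.71; balance $6,671.41
Installment 5: opening $6,671.41; interest $115.77 → $6,787.18; payment $3,393.59; balance $3,393.59
Installment 6: opening $3,393.59; interest $115.77 → $3,509.36; payment $3,509.36; balance $0.00
Total paid: $20,048.98

$20,048.98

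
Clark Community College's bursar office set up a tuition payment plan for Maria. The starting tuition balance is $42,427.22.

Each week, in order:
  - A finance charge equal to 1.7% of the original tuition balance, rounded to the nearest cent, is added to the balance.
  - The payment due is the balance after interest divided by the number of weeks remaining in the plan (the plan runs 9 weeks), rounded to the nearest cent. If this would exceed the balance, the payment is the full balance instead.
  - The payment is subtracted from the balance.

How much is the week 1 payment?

Week 1: $42,427.22 +$721.26 interest = $43,148.48; pay $4,794.28 → $38,354.20

$4,794.28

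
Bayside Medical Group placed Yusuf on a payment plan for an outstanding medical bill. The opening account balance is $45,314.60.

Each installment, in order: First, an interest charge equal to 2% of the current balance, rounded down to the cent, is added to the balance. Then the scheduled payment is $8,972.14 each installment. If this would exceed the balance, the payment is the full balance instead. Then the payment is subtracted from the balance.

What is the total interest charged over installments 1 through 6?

$2,952.47

# | Opening | Interest | Payment | End bal
1 | $45,314.60 | $906.29 | $8,972.14 | $37,248.75
2 | $37,248.75 | $744.97 | $8,972.14 | $29,021.58
3 | $29,021.58 | $580.43 | $8,972.14 | $20,629.87
4 | $20,629.87 | $412.59 | $8,972.14 | $12,070.32
5 | $12,070.32 | $241.40 | $8,972.14 | $3,339.58
6 | $3,339.58 | $66.79 | $3,406.37 | $0.00
Total interest: $906.29 + $744.97 + $580.43 + $412.59 + $241.40 + $66.79 = $2,952.47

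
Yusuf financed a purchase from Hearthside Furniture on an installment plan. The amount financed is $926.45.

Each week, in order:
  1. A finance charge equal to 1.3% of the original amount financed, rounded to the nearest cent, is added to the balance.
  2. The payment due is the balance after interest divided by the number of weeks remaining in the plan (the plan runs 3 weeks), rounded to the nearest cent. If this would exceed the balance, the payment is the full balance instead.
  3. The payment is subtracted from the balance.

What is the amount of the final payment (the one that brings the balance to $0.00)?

Week 1: opening $926.45; interest $12.04 → $938.49; payment $312.83; balance $625.66
Week 2: opening $625.66; interest $12.04 → $637.70; payment $318.85; balance $318.85
Week 3: opening $318.85; interest $12.04 → $330.89; payment $330.89; balance $0.00

$330.89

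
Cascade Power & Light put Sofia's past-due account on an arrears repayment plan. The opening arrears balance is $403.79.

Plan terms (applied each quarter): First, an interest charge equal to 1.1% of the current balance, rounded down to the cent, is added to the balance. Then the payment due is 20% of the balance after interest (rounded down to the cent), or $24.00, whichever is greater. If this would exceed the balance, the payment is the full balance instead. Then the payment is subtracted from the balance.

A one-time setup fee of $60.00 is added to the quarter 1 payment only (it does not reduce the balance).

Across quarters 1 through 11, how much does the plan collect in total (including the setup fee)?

Quarter 1: opening $403.79; interest $4.44 → $408.23; payment $81.64 (+ $60.00 fee); balance $326.59
Quarter 2: opening $326.59; interest $3.59 → $330.18; payment $66.03; balance $264.15
Quarter 3: opening $264.15; interest $2.90 → $267.05; payment $53.41; balance $213.64
Quarter 4: opening $213.64; interest $2.35 → $215.99; payment $43.19; balance $172.80
Quarter 5: opening $172.80; interest $1.90 → $174.70; payment $34.94; balance $139.76
Quarter 6: opening $139.76; interest $1.53 → $141.29; payment $28.25; balance $113.04
Quarter 7: opening $113.04; interest $1.24 → $114.28; payment $24.00; balance $90.28
Quarter 8: opening $90.28; interest $0.99 → $91.27; payment $24.00; balance $67.27
Quarter 9: opening $67.27; interest $0.73 → $68.00; payment $24.00; balance $44.00
Quarter 10: opening $44.00; interest $0.48 → $44.48; payment $24.00; balance $20.48
Quarter 11: opening $20.48; interest $0.22 → $20.70; payment $20.70; balance $0.00
Total paid: $484.16

$484.16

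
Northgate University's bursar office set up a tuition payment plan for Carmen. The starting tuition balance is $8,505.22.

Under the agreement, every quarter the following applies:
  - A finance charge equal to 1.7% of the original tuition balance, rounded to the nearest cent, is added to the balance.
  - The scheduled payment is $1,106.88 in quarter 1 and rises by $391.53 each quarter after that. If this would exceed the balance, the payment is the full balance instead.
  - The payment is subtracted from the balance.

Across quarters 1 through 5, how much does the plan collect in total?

# | Opening | Interest | Payment | End bal
1 | $8,505.22 | $144.59 | $1,106.88 | $7,542.93
2 | $7,542.93 | $144.59 | $1,498.41 | $6,189.11
3 | $6,189.11 | $144.59 | $1,889.94 | $4,443.76
4 | $4,443.76 | $144.59 | $2,281.47 | $2,306.88
5 | $2,306.88 | $144.59 | $2,451.47 | $0.00
Total paid: $9,228.17

$9,228.17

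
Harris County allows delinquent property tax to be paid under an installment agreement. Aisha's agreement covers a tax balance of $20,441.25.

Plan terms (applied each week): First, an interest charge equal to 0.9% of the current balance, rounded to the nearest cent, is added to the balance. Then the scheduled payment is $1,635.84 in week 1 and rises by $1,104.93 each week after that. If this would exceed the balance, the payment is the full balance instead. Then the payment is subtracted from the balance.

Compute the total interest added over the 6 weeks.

# | Opening | Interest | Payment | End bal
1 | $20,441.25 | $183.97 | $1,635.84 | $18,989.38
2 | $18,989.38 | $170.90 | $2,740.77 | $16,419.51
3 | $16,419.51 | $147.78 | $3,845.70 | $12,721.59
4 | $12,721.59 | $114.49 | $4,950.63 | $7,885.45
5 | $7,885.45 | $70.97 | $6,055.56 | $1,900.86
6 | $1,900.86 | $17.11 | $1,917.97 | $0.00
Total interest: $183.97 + $170.90 + $147.78 + $114.49 + $70.97 + $17.11 = $705.22

$705.22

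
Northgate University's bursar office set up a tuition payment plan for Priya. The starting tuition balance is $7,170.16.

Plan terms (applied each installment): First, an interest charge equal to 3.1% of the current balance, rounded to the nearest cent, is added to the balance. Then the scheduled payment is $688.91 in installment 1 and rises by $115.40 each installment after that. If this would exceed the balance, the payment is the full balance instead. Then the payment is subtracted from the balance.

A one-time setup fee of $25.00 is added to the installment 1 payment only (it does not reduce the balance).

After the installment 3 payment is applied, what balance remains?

# | Opening | Interest | Payment | Fee | End bal
1 | $7,170.16 | $222.27 | $688.91 | $25.00 | $6,703.52
2 | $6,703.52 | $207.81 | $804.31 | — | $6,107.02
3 | $6,107.02 | $189.32 | $919.71 | — | $5,376.63

$5,376.63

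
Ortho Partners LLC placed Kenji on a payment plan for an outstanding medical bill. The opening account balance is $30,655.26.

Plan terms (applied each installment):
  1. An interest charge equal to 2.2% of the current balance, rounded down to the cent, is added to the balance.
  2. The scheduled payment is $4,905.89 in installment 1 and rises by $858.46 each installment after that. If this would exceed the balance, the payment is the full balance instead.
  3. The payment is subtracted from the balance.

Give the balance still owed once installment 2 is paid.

Installment 1: opening $30,655.26; interest $674.41 → $31,329.67; payment $4,905.89; balance $26,423.78
Installment 2: opening $26,423.78; interest $581.32 → $27,005.10; payment $5,764.35; balance $21,240.75

$21,240.75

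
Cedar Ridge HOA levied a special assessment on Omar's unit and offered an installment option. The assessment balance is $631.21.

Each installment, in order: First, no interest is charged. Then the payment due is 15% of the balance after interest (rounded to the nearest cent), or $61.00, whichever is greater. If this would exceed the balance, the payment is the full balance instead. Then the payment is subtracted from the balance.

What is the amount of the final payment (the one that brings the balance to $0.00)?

Installment 1: $631.21 − $94.68 → $536.53
Installment 2: $536.53 − $80.48 → $456.05
Installment 3: $456.05 − $68.41 → $387.64
Installment 4: $387.64 − $61.00 → $326.64
Installment 5: $326.64 − $61.00 → $265.64
Installment 6: $265.64 − $61.00 → $204.64
Installment 7: $204.64 − $61.00 → $143.64
Installment 8: $143.64 − $61.00 → $82.64
Installment 9: $82.64 − $61.00 → $21.64
Installment 10: $21.64 − $21.64 → $0.00

$21.64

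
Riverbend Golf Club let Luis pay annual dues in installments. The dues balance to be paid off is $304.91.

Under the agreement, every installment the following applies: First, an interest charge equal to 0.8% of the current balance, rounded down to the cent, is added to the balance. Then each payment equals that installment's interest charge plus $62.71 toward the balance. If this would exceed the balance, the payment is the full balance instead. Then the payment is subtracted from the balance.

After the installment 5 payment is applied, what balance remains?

$0.00

Installment 1: opening $304.91; interest $2.43 → $307.34; payment $65.14; balance $242.20
Installment 2: opening $242.20; interest $1.93 → $244.13; payment $64.64; balance $179.49
Installment 3: opening $179.49; interest $1.43 → $180.92; payment $64.14; balance $116.78
Installment 4: opening $116.78; interest $0.93 → $117.71; payment $63.64; balance $54.07
Installment 5: opening $54.07; interest $0.43 → $54.50; payment $54.50; balance $0.00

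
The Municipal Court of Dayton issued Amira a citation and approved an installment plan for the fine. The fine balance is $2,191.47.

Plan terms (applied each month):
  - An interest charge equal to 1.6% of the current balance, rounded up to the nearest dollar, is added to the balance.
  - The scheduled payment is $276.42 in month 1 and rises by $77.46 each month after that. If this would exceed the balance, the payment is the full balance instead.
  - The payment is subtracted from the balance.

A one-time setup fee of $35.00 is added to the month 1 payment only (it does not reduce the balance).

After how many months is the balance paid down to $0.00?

6

# | Opening | Interest | Payment | Fee | End bal
1 | $2,191.47 | $36.00 | $276.42 | $35.00 | $1,951.05
2 | $1,951.05 | $32.00 | $353.88 | — | $1,629.17
3 | $1,629.17 | $27.00 | $431.34 | — | $1,224.83
4 | $1,224.83 | $20.00 | $508.80 | — | $736.03
5 | $736.03 | $12.00 | $586.26 | — | $161.77
6 | $161.77 | $3.00 | $164.77 | — | $0.00
Balance reaches $0.00 in month 6.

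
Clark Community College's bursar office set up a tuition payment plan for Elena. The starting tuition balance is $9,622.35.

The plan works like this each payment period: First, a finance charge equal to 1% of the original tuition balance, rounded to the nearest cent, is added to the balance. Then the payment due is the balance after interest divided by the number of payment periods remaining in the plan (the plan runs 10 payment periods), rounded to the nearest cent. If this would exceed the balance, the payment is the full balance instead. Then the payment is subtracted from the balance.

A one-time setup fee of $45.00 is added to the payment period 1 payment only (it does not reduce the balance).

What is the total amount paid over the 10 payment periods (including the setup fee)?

$10,629.55

# | Opening | Interest | Payment | Fee | End bal
1 | $9,622.35 | $96.22 | $971.86 | $45.00 | $8,746.71
2 | $8,746.71 | $96.22 | $982.55 | — | $7,860.38
3 | $7,860.38 | $96.22 | $994.58 | — | $6,962.02
4 | $6,962.02 | $96.22 | $1,008.32 | — | $6,049.92
5 | $6,049.92 | $96.22 | $1,024.36 | — | $5,121.78
6 | $5,121.78 | $96.22 | $1,043.60 | — | $4,174.40
7 | $4,174.40 | $96.22 | $1,067.66 | — | $3,202.96
8 | $3,202.96 | $96.22 | $1,099.73 | — | $2,199.45
9 | $2,199.45 | $96.22 | $1,147.84 | — | $1,147.83
10 | $1,147.83 | $96.22 | $1,244.05 | — | $0.00
Total paid: $10,629.55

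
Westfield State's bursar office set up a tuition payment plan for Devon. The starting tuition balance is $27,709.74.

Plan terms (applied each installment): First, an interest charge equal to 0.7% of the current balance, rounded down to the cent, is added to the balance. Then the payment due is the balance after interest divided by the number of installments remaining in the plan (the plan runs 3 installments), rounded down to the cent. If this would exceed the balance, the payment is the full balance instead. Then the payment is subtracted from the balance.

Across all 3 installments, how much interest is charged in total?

# | Opening | Interest | Payment | End bal
1 | $27,709.74 | $193.96 | $9,301.23 | $18,602.47
2 | $18,602.47 | $130.21 | $9,366.34 | $9,366.34
3 | $9,366.34 | $65.56 | $9,431.90 | $0.00
Total interest: $193.96 + $130.21 + $65.56 = $389.73

$389.73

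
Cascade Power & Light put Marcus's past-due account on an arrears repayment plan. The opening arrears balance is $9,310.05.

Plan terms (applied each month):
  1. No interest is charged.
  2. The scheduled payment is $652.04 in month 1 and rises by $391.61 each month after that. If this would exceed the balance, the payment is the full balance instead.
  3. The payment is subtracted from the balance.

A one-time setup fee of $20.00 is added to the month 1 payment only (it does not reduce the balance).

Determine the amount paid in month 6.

# | Opening | Payment | Fee | End bal
1 | $9,310.05 | $652.04 | $20.00 | $8,658.01
2 | $8,658.01 | $1,043.65 | — | $7,614.36
3 | $7,614.36 | $1,435.26 | — | $6,179.10
4 | $6,179.10 | $1,826.87 | — | $4,352.23
5 | $4,352.23 | $2,218.48 | — | $2,133.75
6 | $2,133.75 | $2,133.75 | — | $0.00

$2,133.75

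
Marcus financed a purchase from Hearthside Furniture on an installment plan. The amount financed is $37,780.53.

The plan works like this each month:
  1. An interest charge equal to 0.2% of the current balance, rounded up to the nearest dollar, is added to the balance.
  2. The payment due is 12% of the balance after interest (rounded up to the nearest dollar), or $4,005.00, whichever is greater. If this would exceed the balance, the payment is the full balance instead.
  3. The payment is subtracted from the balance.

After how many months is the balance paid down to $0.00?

10

Month 1: opening $37,780.53; interest $76.00 → $37,856.53; payment $4,543.00; balance $33,313.53
Month 2: opening $33,313.53; interest $67.00 → $33,380.53; payment $4,006.00; balance $29,374.53
Month 3: opening $29,374.53; interest $59.00 → $29,433.53; payment $4,005.00; balance $25,428.53
Month 4: opening $25,428.53; interest $51.00 → $25,479.53; payment $4,005.00; balance $21,474.53
Month 5: opening $21,474.53; interest $43.00 → $21,517.53; payment $4,005.00; balance $17,512.53
Month 6: opening $17,512.53; interest $36.00 → $17,548.53; payment $4,005.00; balance $13,543.53
Month 7: opening $13,543.53; interest $28.00 → $13,571.53; payment $4,005.00; balance $9,566.53
Month 8: opening $9,566.53; interest $20.00 → $9,586.53; payment $4,005.00; balance $5,581.53
Month 9: opening $5,581.53; interest $12.00 → $5,593.53; payment $4,005.00; balance $1,588.53
Month 10: opening $1,588.53; interest $4.00 → $1,592.53; payment $1,592.53; balance $0.00
Balance reaches $0.00 in month 10.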